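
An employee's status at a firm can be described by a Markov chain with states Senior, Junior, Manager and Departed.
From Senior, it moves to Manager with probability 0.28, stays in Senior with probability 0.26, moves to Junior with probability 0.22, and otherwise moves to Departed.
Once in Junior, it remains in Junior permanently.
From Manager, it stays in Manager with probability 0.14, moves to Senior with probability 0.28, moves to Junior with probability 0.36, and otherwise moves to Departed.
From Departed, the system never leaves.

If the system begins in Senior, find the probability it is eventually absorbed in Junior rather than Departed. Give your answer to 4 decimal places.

0.5197

Let h(s) be the probability of absorption at Junior starting from transient state s. Then h(Junior) = 1 and h(Departed) = 0. By first-step analysis:
h(Senior) = 0.26·h(Senior) + 0.22·1 + 0.28·h(Manager) + 0.24·0
h(Manager) = 0.28·h(Senior) + 0.36·1 + 0.14·h(Manager) + 0.22·0
Solving: h(Senior) = 0.5197, h(Manager) = 0.5878.
Starting from Senior, the probability is 0.5197.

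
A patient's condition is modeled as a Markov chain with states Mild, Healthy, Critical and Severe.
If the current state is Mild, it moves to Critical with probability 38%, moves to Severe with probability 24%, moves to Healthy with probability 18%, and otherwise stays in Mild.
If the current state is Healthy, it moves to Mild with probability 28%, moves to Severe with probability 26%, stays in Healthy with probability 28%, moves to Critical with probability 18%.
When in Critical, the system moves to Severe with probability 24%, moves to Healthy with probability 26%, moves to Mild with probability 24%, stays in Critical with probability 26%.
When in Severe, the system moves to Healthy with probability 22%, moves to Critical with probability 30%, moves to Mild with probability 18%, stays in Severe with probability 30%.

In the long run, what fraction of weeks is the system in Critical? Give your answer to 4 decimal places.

0.2785

Let the stationary distribution be π with π = πP and π_1 + π_2 + π_3 + π_4 = 1.
π_1 = 0.2·π_1 + 0.28·π_2 + 0.24·π_3 + 0.18·π_4
π_2 = 0.18·π_1 + 0.28·π_2 + 0.26·π_3 + 0.22·π_4
π_3 = 0.38·π_1 + 0.18·π_2 + 0.26·π_3 + 0.3·π_4
Solving with the normalization constraint gives π = (0.2248, 0.2363, 0.2785, 0.2603).
So the stationary probability of Critical is 0.2785.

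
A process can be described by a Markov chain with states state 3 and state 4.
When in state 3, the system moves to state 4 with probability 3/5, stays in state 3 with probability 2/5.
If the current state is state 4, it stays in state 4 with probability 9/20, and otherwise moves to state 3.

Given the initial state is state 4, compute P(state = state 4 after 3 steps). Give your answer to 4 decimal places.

Propagate the distribution vector 3 steps from state 4.
After 0 steps: (0.0000, 1.0000)
After 1 step: (0.5500, 0.4500)
After 2 steps: (0.4675, 0.5325)
After 3 steps: (0.4799, 0.5201)
P(in state 4 after 3 steps) = 0.5201

0.5201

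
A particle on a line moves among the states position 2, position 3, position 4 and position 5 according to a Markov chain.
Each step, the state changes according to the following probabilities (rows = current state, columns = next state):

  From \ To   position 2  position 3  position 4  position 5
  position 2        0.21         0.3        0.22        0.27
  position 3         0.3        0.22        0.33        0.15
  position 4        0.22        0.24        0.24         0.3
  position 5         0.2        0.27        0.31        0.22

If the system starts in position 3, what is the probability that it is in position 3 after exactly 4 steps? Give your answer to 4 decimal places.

0.2559

Propagate the distribution vector 4 steps from position 3.
After 0 steps: (0.0000, 1.0000, 0.0000, 0.0000)
After 1 step: (0.3000, 0.2200, 0.3300, 0.1500)
After 2 steps: (0.2316, 0.2581, 0.2643, 0.2460)
After 3 steps: (0.2334, 0.2561, 0.2758, 0.2347)
After 4 steps: (0.2335, 0.2559, 0.2748, 0.2358)
P(in position 3 after 4 steps) = 0.2559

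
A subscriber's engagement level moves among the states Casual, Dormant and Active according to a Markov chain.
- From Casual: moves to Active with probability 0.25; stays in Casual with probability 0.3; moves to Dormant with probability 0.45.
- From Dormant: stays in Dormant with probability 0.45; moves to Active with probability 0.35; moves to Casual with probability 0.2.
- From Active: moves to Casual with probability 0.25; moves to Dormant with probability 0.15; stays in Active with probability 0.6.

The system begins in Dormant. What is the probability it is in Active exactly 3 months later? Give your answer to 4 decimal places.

0.4306

Propagate the distribution vector 3 months from Dormant.
After 0 months: (0.0000, 1.0000, 0.0000)
After 1 month: (0.2000, 0.4500, 0.3500)
After 2 months: (0.2375, 0.3450, 0.4175)
After 3 months: (0.2446, 0.3248, 0.4306)
P(in Active after 3 months) = 0.4306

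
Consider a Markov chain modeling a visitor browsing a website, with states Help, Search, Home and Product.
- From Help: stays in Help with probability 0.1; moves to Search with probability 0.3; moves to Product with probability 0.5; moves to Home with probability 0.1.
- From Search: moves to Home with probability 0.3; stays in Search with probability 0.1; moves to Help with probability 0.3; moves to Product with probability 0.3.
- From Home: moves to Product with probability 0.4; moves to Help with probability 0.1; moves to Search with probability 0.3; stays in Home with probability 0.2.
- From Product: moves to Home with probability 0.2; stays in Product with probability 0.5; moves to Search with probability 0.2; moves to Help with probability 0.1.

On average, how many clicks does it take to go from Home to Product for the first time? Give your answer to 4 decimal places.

2.5641

Let t(s) be the expected number of clicks to first reach Product from state s, with t(Product) = 0. Conditioning on the first click:
t(Help) = 1 + 0.1·t(Help) + 0.3·t(Search) + 0.1·t(Home)
t(Search) = 1 + 0.3·t(Help) + 0.1·t(Search) + 0.3·t(Home)
t(Home) = 1 + 0.1·t(Help) + 0.3·t(Search) + 0.2·t(Home)
Solving: t(Help) = 2.3077, t(Search) = 2.7350, t(Home) = 2.5641.
Expected clicks from Home to Product: 2.5641.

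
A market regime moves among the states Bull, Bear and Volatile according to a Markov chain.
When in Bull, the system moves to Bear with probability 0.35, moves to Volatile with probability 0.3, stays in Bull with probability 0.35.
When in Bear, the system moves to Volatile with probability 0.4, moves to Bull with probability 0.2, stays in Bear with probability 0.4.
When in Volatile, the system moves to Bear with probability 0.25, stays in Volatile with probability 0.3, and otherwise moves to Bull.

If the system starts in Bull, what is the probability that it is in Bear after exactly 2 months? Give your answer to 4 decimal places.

0.3375

Sum over the intermediate state after 1 month:
P = P(Bull→Bull)·P(Bull→Bear) + P(Bull→Bear)·P(Bear→Bear) + P(Bull→Volatile)·P(Volatile→Bear)
  = 0.35×0.35 + 0.35×0.4 + 0.3×0.25
  = 0.1225 + 0.1400 + 0.0750 = 0.3375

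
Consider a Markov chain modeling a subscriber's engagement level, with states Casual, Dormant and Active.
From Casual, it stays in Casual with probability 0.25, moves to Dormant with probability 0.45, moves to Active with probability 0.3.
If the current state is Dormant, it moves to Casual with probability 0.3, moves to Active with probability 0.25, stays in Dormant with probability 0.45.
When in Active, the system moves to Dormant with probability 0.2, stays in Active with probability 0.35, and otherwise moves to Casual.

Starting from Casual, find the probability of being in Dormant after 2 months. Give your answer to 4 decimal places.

0.3750

Sum over the intermediate state after 1 month:
P = P(Casual→Casual)·P(Casual→Dormant) + P(Casual→Dormant)·P(Dormant→Dormant) + P(Casual→Active)·P(Active→Dormant)
  = 0.25×0.45 + 0.45×0.45 + 0.3×0.2
  = 0.1125 + 0.2025 + 0.0600 = 0.3750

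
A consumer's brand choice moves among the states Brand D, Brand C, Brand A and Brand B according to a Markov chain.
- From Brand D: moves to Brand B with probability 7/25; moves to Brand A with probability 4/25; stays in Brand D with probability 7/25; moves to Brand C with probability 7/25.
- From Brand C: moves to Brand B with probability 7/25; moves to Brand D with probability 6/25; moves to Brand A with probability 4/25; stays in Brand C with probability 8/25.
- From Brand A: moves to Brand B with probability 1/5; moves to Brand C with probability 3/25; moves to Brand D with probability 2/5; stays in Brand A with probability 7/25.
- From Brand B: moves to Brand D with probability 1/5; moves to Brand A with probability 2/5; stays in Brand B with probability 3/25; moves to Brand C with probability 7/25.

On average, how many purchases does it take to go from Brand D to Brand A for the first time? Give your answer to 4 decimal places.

4.5886

Let t(s) be the expected number of purchases to first reach Brand A from state s, with t(Brand A) = 0. Conditioning on the first purchase:
t(Brand D) = 1 + 0.28·t(Brand D) + 0.28·t(Brand C) + 0.28·t(Brand B)
t(Brand C) = 1 + 0.24·t(Brand D) + 0.32·t(Brand C) + 0.28·t(Brand B)
t(Brand B) = 1 + 0.2·t(Brand D) + 0.28·t(Brand C) + 0.12·t(Brand B)
Solving: t(Brand D) = 4.5886, t(Brand C) = 4.5886, t(Brand B) = 3.6392.
Expected purchases from Brand D to Brand A: 4.5886.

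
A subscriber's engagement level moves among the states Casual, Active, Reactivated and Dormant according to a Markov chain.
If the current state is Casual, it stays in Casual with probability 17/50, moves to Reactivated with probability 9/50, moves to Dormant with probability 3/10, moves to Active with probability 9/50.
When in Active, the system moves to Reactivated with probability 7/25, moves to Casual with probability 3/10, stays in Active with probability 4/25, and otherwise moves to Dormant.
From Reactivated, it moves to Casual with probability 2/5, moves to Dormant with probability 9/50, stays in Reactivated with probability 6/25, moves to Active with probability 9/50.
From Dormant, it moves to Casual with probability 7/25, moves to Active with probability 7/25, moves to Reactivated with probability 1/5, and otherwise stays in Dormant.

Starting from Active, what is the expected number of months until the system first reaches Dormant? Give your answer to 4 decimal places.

3.9286

Let t(s) be the expected number of months to first reach Dormant from state s, with t(Dormant) = 0. Conditioning on the first month:
t(Casual) = 1 + 0.34·t(Casual) + 0.18·t(Active) + 0.18·t(Reactivated)
t(Active) = 1 + 0.3·t(Casual) + 0.16·t(Active) + 0.28·t(Reactivated)
t(Reactivated) = 1 + 0.4·t(Casual) + 0.18·t(Active) + 0.24·t(Reactivated)
Solving: t(Casual) = 3.7354, t(Active) = 3.9286, t(Reactivated) = 4.2122.
Expected months from Active to Dormant: 3.9286.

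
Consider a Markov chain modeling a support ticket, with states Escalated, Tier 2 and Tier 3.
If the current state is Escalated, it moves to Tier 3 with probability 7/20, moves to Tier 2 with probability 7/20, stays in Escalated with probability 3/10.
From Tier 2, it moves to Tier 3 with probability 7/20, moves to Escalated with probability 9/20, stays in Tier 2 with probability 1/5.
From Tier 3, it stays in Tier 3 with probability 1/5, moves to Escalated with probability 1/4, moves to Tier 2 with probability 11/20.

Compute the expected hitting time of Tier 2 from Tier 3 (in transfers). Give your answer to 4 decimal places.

Let t(s) be the expected number of transfers to first reach Tier 2 from state s, with t(Tier 2) = 0. Conditioning on the first transfer:
t(Escalated) = 1 + 0.3·t(Escalated) + 0.35·t(Tier 3)
t(Tier 3) = 1 + 0.25·t(Escalated) + 0.2·t(Tier 3)
Solving: t(Escalated) = 2.4339, t(Tier 3) = 2.0106.
Expected transfers from Tier 3 to Tier 2: 2.0106.

2.0106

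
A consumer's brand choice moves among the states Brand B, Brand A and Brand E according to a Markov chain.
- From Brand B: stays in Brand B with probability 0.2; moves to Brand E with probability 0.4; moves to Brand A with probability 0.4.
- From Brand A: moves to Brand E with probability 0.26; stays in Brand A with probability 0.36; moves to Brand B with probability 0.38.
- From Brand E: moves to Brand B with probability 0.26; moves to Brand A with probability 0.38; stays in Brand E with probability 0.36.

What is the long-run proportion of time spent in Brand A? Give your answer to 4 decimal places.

Let the stationary distribution be π with π = πP and π_1 + π_2 + π_3 = 1.
π_1 = 0.2·π_1 + 0.38·π_2 + 0.26·π_3
π_2 = 0.4·π_1 + 0.36·π_2 + 0.38·π_3
Solving with the normalization constraint gives π = (0.2881, 0.3782, 0.3337).
So the stationary probability of Brand A is 0.3782.

0.3782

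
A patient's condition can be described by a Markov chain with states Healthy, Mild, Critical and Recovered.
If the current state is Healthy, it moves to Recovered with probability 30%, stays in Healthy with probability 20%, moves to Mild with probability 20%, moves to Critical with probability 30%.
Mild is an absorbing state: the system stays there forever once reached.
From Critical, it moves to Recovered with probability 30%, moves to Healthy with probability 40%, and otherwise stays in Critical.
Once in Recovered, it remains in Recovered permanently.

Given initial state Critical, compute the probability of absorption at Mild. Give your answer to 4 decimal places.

0.1818

Let h(s) be the probability of absorption at Mild starting from transient state s. Then h(Mild) = 1 and h(Recovered) = 0. By first-step analysis:
h(Healthy) = 0.2·h(Healthy) + 0.2·1 + 0.3·h(Critical) + 0.3·0
h(Critical) = 0.4·h(Healthy) + 0.3·h(Critical) + 0.3·0
Solving: h(Healthy) = 0.3182, h(Critical) = 0.1818.
Starting from Critical, the probability is 0.1818.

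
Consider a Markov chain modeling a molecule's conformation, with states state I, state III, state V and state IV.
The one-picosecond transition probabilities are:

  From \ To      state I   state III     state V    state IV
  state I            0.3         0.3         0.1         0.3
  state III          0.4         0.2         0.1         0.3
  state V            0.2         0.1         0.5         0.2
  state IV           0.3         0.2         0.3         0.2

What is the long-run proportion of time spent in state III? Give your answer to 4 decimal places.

0.2045

Let the stationary distribution be π with π = πP and π_1 + π_2 + π_3 + π_4 = 1.
π_1 = 0.3·π_1 + 0.4·π_2 + 0.2·π_3 + 0.3·π_4
π_2 = 0.3·π_1 + 0.2·π_2 + 0.1·π_3 + 0.2·π_4
π_3 = 0.1·π_1 + 0.1·π_2 + 0.5·π_3 + 0.3·π_4
Solving with the normalization constraint gives π = (0.2955, 0.2045, 0.2500, 0.2500).
So the stationary probability of state III is 0.2045.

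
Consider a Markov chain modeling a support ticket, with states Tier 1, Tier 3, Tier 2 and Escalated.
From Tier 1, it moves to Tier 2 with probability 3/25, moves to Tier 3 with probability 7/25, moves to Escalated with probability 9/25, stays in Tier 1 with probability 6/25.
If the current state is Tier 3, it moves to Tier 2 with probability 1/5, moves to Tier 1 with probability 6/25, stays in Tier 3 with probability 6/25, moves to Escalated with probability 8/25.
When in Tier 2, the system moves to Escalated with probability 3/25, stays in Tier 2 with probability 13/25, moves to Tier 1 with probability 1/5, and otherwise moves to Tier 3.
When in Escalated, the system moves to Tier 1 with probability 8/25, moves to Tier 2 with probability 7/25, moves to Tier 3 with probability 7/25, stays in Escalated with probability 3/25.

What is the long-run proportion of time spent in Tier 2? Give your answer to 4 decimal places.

0.2917

Let the stationary distribution be π with π = πP and π_1 + π_2 + π_3 + π_4 = 1.
π_1 = 0.24·π_1 + 0.24·π_2 + 0.2·π_3 + 0.32·π_4
π_2 = 0.28·π_1 + 0.24·π_2 + 0.16·π_3 + 0.28·π_4
π_3 = 0.12·π_1 + 0.2·π_2 + 0.52·π_3 + 0.28·π_4
Solving with the normalization constraint gives π = (0.2464, 0.2356, 0.2917, 0.2263).
So the stationary probability of Tier 2 is 0.2917.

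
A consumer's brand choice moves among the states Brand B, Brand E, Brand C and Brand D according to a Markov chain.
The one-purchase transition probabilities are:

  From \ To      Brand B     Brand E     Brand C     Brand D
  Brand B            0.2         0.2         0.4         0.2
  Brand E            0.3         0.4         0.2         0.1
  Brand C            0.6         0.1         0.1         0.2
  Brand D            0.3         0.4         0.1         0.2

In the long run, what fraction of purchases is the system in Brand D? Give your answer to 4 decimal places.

Let the stationary distribution be π with π = πP and π_1 + π_2 + π_3 + π_4 = 1.
π_1 = 0.2·π_1 + 0.3·π_2 + 0.6·π_3 + 0.3·π_4
π_2 = 0.2·π_1 + 0.4·π_2 + 0.1·π_3 + 0.4·π_4
π_3 = 0.4·π_1 + 0.2·π_2 + 0.1·π_3 + 0.1·π_4
Solving with the normalization constraint gives π = (0.3346, 0.2650, 0.2269, 0.1735).
So the stationary probability of Brand D is 0.1735.

0.1735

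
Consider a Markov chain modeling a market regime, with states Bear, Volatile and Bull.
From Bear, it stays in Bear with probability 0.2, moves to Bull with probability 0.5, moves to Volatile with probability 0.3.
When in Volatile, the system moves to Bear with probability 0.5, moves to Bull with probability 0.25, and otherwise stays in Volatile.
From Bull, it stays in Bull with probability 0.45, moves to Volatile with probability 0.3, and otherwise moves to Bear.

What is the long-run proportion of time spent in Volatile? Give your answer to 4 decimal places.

Let the stationary distribution be π with π = πP and π_1 + π_2 + π_3 = 1.
π_1 = 0.2·π_1 + 0.5·π_2 + 0.25·π_3
π_2 = 0.3·π_1 + 0.25·π_2 + 0.3·π_3
Solving with the normalization constraint gives π = (0.3061, 0.2857, 0.4082).
So the stationary probability of Volatile is 0.2857.

0.2857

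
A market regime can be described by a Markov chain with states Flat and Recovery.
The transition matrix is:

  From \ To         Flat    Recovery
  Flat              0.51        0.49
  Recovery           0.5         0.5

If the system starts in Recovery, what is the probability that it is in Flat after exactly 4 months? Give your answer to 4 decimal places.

0.5051

Propagate the distribution vector 4 months from Recovery.
After 0 months: (0.0000, 1.0000)
After 1 month: (0.5000, 0.5000)
After 2 months: (0.5050, 0.4950)
After 3 months: (0.5051, 0.4950)
After 4 months: (0.5051, 0.4949)
P(in Flat after 4 months) = 0.5051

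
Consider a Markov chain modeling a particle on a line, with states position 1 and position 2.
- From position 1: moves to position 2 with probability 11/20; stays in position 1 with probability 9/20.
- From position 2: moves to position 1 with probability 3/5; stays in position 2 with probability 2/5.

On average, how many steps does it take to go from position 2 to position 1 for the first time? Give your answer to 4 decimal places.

1.6667

Let t(s) be the expected number of steps to first reach position 1 from state s, with t(position 1) = 0. Conditioning on the first step:
t(position 2) = 1 + 0.4·t(position 2)
Solving: t(position 2) = 1.6667.
Expected steps from position 2 to position 1: 1.6667.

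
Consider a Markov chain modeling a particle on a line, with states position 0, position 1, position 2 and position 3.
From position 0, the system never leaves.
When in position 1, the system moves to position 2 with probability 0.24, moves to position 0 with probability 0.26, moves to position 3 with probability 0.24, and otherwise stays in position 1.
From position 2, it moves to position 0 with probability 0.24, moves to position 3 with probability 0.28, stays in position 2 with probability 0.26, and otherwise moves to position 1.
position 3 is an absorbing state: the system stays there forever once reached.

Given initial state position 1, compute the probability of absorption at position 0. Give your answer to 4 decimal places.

Let h(s) be the probability of absorption at position 0 starting from transient state s. Then h(position 0) = 1 and h(position 3) = 0. By first-step analysis:
h(position 1) = 0.26·1 + 0.26·h(position 1) + 0.24·h(position 2) + 0.24·0
h(position 2) = 0.24·1 + 0.22·h(position 1) + 0.26·h(position 2) + 0.28·0
Solving: h(position 1) = 0.5053, h(position 2) = 0.4745.
Starting from position 1, the probability is 0.5053.

0.5053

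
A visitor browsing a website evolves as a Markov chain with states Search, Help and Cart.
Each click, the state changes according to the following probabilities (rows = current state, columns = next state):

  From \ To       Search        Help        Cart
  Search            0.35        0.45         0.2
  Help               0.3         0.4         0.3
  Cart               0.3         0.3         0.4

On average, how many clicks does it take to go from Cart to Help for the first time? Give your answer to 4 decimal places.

2.8788

Let t(s) be the expected number of clicks to first reach Help from state s, with t(Help) = 0. Conditioning on the first click:
t(Search) = 1 + 0.35·t(Search) + 0.2·t(Cart)
t(Cart) = 1 + 0.3·t(Search) + 0.4·t(Cart)
Solving: t(Search) = 2.4242, t(Cart) = 2.8788.
Expected clicks from Cart to Help: 2.8788.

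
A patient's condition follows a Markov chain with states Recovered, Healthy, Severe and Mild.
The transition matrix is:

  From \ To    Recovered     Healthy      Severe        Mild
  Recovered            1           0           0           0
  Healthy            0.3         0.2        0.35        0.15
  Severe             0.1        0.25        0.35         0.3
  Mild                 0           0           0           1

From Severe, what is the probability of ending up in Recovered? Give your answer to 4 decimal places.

0.3584

Let h(s) be the probability of absorption at Recovered starting from transient state s. Then h(Recovered) = 1 and h(Mild) = 0. By first-step analysis:
h(Healthy) = 0.3·1 + 0.2·h(Healthy) + 0.35·h(Severe) + 0.15·0
h(Severe) = 0.1·1 + 0.25·h(Healthy) + 0.35·h(Severe) + 0.3·0
Solving: h(Healthy) = 0.5318, h(Severe) = 0.3584.
Starting from Severe, the probability is 0.3584.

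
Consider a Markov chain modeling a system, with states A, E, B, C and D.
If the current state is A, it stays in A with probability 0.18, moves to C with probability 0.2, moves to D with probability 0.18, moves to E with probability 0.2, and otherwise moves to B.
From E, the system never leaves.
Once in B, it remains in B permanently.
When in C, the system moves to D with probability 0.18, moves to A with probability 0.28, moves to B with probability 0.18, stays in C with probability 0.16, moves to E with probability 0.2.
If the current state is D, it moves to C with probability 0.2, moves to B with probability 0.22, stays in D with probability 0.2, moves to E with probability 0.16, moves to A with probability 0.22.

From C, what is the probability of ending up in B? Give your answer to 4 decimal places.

0.5119

Let h(s) be the probability of absorption at B starting from transient state s. Then h(B) = 1 and h(E) = 0. By first-step analysis:
h(A) = 0.18·h(A) + 0.2·0 + 0.24·1 + 0.2·h(C) + 0.18·h(D)
h(C) = 0.28·h(A) + 0.2·0 + 0.18·1 + 0.16·h(C) + 0.18·h(D)
h(D) = 0.22·h(A) + 0.16·0 + 0.22·1 + 0.2·h(C) + 0.2·h(D)
Solving: h(A) = 0.5385, h(C) = 0.5119, h(D) = 0.5511.
Starting from C, the probability is 0.5119.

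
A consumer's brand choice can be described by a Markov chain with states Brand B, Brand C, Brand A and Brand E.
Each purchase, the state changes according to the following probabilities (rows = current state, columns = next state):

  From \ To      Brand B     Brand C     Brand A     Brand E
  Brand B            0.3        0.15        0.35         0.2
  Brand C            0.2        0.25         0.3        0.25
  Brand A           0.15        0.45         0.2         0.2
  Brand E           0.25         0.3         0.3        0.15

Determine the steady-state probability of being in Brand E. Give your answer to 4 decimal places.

0.2045

Let the stationary distribution be π with π = πP and π_1 + π_2 + π_3 + π_4 = 1.
π_1 = 0.3·π_1 + 0.2·π_2 + 0.15·π_3 + 0.25·π_4
π_2 = 0.15·π_1 + 0.25·π_2 + 0.45·π_3 + 0.3·π_4
π_3 = 0.35·π_1 + 0.3·π_2 + 0.2·π_3 + 0.3·π_4
Solving with the normalization constraint gives π = (0.2179, 0.2950, 0.2826, 0.2045).
So the stationary probability of Brand E is 0.2045.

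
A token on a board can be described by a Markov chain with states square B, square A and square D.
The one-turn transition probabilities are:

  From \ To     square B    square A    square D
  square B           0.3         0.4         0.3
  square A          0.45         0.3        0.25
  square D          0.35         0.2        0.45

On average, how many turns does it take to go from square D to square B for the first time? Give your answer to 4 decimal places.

2.6866

Let t(s) be the expected number of turns to first reach square B from state s, with t(square B) = 0. Conditioning on the first turn:
t(square A) = 1 + 0.3·t(square A) + 0.25·t(square D)
t(square D) = 1 + 0.2·t(square A) + 0.45·t(square D)
Solving: t(square A) = 2.3881, t(square D) = 2.6866.
Expected turns from square D to square B: 2.6866.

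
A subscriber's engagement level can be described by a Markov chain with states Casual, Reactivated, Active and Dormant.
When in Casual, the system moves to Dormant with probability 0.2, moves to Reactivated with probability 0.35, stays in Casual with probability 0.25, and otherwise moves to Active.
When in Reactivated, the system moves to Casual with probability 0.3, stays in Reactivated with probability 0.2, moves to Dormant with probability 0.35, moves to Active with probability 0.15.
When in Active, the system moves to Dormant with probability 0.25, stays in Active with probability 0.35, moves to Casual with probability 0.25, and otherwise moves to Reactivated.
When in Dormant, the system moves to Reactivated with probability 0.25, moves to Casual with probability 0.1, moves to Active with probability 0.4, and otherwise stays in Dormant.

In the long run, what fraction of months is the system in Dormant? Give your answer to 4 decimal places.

Let the stationary distribution be π with π = πP and π_1 + π_2 + π_3 + π_4 = 1.
π_1 = 0.25·π_1 + 0.3·π_2 + 0.25·π_3 + 0.1·π_4
π_2 = 0.35·π_1 + 0.2·π_2 + 0.15·π_3 + 0.25·π_4
π_3 = 0.2·π_1 + 0.15·π_2 + 0.35·π_3 + 0.4·π_4
Solving with the normalization constraint gives π = (0.2223, 0.2323, 0.2833, 0.2621).
So the stationary probability of Dormant is 0.2621.

0.2621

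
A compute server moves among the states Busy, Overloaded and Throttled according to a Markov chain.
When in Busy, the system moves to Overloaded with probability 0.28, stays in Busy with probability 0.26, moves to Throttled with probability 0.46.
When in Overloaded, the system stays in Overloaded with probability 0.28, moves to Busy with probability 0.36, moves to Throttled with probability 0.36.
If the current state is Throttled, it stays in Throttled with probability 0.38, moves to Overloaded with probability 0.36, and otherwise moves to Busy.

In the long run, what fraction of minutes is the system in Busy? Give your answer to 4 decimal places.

Let the stationary distribution be π with π = πP and π_1 + π_2 + π_3 = 1.
π_1 = 0.26·π_1 + 0.36·π_2 + 0.26·π_3
π_2 = 0.28·π_1 + 0.28·π_2 + 0.36·π_3
Solving with the normalization constraint gives π = (0.2912, 0.3118, 0.3971).
So the stationary probability of Busy is 0.2912.

0.2912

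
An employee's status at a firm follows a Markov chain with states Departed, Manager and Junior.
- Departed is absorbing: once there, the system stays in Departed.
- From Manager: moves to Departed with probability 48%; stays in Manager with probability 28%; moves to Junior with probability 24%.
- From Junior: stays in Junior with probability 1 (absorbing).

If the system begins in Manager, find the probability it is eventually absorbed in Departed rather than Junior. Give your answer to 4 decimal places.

0.6667

Let h(s) be the probability of absorption at Departed starting from transient state s. Then h(Departed) = 1 and h(Junior) = 0. By first-step analysis:
h(Manager) = 0.48·1 + 0.28·h(Manager) + 0.24·0
Solving: h(Manager) = 0.6667.
Starting from Manager, the probability is 0.6667.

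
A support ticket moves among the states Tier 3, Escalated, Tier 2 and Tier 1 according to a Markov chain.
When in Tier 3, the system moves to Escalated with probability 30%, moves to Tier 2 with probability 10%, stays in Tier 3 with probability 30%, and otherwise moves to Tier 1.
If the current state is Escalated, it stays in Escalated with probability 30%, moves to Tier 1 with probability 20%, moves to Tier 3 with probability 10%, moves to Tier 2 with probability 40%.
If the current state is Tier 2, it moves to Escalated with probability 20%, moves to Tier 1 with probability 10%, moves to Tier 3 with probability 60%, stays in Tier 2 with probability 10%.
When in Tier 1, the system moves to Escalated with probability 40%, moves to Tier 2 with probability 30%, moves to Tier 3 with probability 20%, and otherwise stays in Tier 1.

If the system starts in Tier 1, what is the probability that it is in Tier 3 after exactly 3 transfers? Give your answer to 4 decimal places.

0.2980

Propagate the distribution vector 3 transfers from Tier 1.
After 0 transfers: (0.0000, 0.0000, 0.0000, 1.0000)
After 1 transfer: (0.2000, 0.4000, 0.3000, 0.1000)
After 2 transfers: (0.3000, 0.2800, 0.2400, 0.1800)
After 3 transfers: (0.2980, 0.2940, 0.2200, 0.1880)
P(in Tier 3 after 3 transfers) = 0.2980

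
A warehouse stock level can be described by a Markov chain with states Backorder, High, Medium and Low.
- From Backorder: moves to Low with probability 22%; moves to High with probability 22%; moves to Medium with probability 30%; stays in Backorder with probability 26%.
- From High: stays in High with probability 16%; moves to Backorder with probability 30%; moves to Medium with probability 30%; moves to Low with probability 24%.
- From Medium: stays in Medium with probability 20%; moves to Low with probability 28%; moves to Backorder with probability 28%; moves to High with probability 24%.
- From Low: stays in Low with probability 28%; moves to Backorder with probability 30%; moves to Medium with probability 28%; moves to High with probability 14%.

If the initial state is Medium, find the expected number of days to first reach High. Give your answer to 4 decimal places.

4.8057

Let t(s) be the expected number of days to first reach High from state s, with t(High) = 0. Conditioning on the first day:
t(Backorder) = 1 + 0.26·t(Backorder) + 0.3·t(Medium) + 0.22·t(Low)
t(Medium) = 1 + 0.28·t(Backorder) + 0.2·t(Medium) + 0.28·t(Low)
t(Low) = 1 + 0.3·t(Backorder) + 0.28·t(Medium) + 0.28·t(Low)
Solving: t(Backorder) = 4.8716, t(Medium) = 4.8057, t(Low) = 5.2876.
Expected days from Medium to High: 4.8057.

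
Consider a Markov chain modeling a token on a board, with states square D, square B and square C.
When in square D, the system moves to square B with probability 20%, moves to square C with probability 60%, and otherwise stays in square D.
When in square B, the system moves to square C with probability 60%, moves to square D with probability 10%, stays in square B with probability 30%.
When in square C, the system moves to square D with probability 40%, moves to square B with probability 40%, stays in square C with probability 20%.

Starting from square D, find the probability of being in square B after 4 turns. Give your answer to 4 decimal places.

Propagate the distribution vector 4 turns from square D.
After 0 turns: (1.0000, 0.0000, 0.0000)
After 1 turn: (0.2000, 0.2000, 0.6000)
After 2 turns: (0.3000, 0.3400, 0.3600)
After 3 turns: (0.2380, 0.3060, 0.4560)
After 4 turns: (0.2606, 0.3218, 0.4176)
P(in square B after 4 turns) = 0.3218

0.3218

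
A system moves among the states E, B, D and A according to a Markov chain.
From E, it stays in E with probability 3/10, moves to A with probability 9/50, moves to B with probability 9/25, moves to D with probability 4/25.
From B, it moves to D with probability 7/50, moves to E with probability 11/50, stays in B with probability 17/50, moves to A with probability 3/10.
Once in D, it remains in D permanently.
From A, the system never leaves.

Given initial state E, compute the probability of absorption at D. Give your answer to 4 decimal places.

0.4075

Let h(s) be the probability of absorption at D starting from transient state s. Then h(D) = 1 and h(A) = 0. By first-step analysis:
h(E) = 0.3·h(E) + 0.36·h(B) + 0.16·1 + 0.18·0
h(B) = 0.22·h(E) + 0.34·h(B) + 0.14·1 + 0.3·0
Solving: h(E) = 0.4075, h(B) = 0.3480.
Starting from E, the probability is 0.4075.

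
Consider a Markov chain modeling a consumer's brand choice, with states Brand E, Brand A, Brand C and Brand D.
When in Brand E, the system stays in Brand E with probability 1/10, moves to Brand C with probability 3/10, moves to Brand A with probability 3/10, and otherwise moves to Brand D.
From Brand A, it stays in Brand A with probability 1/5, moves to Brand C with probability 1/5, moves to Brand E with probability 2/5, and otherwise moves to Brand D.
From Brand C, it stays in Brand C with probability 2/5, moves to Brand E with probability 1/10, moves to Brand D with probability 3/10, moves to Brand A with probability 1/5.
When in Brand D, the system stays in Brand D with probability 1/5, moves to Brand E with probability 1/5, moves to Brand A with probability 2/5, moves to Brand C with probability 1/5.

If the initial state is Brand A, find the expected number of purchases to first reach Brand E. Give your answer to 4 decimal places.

Let t(s) be the expected number of purchases to first reach Brand E from state s, with t(Brand E) = 0. Conditioning on the first purchase:
t(Brand A) = 1 + 0.2·t(Brand A) + 0.2·t(Brand C) + 0.2·t(Brand D)
t(Brand C) = 1 + 0.2·t(Brand A) + 0.4·t(Brand C) + 0.3·t(Brand D)
t(Brand D) = 1 + 0.4·t(Brand A) + 0.2·t(Brand C) + 0.2·t(Brand D)
Solving: t(Brand A) = 3.5714, t(Brand C) = 5.0000, t(Brand D) = 4.2857.
Expected purchases from Brand A to Brand E: 3.5714.

3.5714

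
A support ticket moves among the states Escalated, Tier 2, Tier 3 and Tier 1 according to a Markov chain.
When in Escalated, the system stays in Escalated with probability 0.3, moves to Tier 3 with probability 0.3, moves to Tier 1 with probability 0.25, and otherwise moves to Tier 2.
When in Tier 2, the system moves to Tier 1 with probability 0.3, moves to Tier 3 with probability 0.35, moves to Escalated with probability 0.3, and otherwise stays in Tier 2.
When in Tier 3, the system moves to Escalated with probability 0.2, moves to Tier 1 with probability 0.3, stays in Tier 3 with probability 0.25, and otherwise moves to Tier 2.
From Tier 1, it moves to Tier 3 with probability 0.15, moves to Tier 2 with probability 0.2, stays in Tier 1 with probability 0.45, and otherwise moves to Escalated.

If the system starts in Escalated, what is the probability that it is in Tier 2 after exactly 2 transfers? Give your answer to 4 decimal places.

0.1775

Propagate the distribution vector 2 transfers from Escalated.
After 0 transfers: (1.0000, 0.0000, 0.0000, 0.0000)
After 1 transfer: (0.3000, 0.1500, 0.3000, 0.2500)
After 2 transfers: (0.2450, 0.1775, 0.2550, 0.3225)
P(in Tier 2 after 2 transfers) = 0.1775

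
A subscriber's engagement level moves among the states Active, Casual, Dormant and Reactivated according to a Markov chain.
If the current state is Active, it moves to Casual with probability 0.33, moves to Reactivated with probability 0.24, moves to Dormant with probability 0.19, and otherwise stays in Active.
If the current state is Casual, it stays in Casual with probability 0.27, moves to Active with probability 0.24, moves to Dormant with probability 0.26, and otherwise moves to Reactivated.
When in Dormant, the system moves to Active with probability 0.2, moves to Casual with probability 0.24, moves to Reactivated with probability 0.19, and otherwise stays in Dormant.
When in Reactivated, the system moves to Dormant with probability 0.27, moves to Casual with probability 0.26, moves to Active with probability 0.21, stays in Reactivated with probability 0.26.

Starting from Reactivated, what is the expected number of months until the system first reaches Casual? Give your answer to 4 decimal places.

Let t(s) be the expected number of months to first reach Casual from state s, with t(Casual) = 0. Conditioning on the first month:
t(Active) = 1 + 0.24·t(Active) + 0.19·t(Dormant) + 0.24·t(Reactivated)
t(Dormant) = 1 + 0.2·t(Active) + 0.37·t(Dormant) + 0.19·t(Reactivated)
t(Reactivated) = 1 + 0.21·t(Active) + 0.27·t(Dormant) + 0.26·t(Reactivated)
Solving: t(Active) = 3.4379, t(Dormant) = 3.7985, t(Reactivated) = 3.7129.
Expected months from Reactivated to Casual: 3.7129.

3.7129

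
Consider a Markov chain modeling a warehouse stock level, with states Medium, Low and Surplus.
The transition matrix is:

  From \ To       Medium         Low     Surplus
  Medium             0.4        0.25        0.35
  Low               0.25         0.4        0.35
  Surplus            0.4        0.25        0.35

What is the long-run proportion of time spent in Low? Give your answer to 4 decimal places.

0.2941

Let the stationary distribution be π with π = πP and π_1 + π_2 + π_3 = 1.
π_1 = 0.4·π_1 + 0.25·π_2 + 0.4·π_3
π_2 = 0.25·π_1 + 0.4·π_2 + 0.25·π_3
Solving with the normalization constraint gives π = (0.3559, 0.2941, 0.3500).
So the stationary probability of Low is 0.2941.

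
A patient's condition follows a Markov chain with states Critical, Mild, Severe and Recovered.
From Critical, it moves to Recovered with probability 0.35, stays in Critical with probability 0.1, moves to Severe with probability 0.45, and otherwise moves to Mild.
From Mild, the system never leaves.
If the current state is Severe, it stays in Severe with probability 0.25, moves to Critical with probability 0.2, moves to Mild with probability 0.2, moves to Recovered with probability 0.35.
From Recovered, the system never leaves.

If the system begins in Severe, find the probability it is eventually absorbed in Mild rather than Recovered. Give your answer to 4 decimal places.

Let h(s) be the probability of absorption at Mild starting from transient state s. Then h(Mild) = 1 and h(Recovered) = 0. By first-step analysis:
h(Critical) = 0.1·h(Critical) + 0.1·1 + 0.45·h(Severe) + 0.35·0
h(Severe) = 0.2·h(Critical) + 0.2·1 + 0.25·h(Severe) + 0.35·0
Solving: h(Critical) = 0.2821, h(Severe) = 0.3419.
Starting from Severe, the probability is 0.3419.

0.3419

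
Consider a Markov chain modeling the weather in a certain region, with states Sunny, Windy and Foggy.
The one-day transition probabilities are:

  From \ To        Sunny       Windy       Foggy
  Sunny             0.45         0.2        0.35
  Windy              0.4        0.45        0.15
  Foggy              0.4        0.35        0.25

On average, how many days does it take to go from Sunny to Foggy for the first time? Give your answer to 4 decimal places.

Let t(s) be the expected number of days to first reach Foggy from state s, with t(Foggy) = 0. Conditioning on the first day:
t(Sunny) = 1 + 0.45·t(Sunny) + 0.2·t(Windy)
t(Windy) = 1 + 0.4·t(Sunny) + 0.45·t(Windy)
Solving: t(Sunny) = 3.3708, t(Windy) = 4.2697.
Expected days from Sunny to Foggy: 3.3708.

3.3708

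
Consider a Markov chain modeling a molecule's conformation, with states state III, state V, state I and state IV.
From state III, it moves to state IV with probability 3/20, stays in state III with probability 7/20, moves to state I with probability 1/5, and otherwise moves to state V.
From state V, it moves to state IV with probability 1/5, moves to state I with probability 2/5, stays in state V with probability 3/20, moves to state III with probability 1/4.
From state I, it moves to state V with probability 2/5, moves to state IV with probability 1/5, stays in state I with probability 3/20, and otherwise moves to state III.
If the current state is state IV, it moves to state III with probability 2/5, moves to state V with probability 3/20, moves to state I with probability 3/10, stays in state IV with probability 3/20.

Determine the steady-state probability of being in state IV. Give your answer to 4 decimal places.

Let the stationary distribution be π with π = πP and π_1 + π_2 + π_3 + π_4 = 1.
π_1 = 0.35·π_1 + 0.25·π_2 + 0.25·π_3 + 0.4·π_4
π_2 = 0.3·π_1 + 0.15·π_2 + 0.4·π_3 + 0.15·π_4
π_3 = 0.2·π_1 + 0.4·π_2 + 0.15·π_3 + 0.3·π_4
Solving with the normalization constraint gives π = (0.3071, 0.2603, 0.2568, 0.1759).
So the stationary probability of state IV is 0.1759.

0.1759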